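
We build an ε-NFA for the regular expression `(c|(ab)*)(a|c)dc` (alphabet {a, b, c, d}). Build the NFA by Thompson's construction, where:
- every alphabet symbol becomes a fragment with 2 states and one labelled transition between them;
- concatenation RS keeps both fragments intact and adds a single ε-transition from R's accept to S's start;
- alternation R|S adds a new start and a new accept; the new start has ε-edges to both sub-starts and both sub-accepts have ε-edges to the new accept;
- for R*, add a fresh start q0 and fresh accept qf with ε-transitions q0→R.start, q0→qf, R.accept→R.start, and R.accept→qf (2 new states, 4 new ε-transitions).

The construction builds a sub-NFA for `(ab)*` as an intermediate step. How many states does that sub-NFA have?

Fragment for `(ab)*`:
Each of the 2 symbol leaves contributes a 2-state fragment.
  ab = 4 states
  (ab)* = 6 states

6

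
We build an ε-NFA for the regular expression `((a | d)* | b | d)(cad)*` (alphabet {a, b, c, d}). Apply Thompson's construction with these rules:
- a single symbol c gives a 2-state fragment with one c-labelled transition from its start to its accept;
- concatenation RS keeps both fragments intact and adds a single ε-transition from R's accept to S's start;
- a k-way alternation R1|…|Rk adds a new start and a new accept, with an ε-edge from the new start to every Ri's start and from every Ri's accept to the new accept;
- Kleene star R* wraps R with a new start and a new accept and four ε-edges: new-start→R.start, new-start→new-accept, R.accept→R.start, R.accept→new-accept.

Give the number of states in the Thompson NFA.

22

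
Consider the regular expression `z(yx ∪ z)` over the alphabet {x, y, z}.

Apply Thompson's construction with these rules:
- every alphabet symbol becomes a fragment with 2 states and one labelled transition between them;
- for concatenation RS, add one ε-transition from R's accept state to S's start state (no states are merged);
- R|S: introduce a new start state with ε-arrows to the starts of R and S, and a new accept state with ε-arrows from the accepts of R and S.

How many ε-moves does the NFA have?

6

By structural recursion:
Each of the 4 symbol leaves contributes 0 ε-transitions.
  yx = 1 ε-transition
  yx ∪ z = 5 ε-transitions
  z(yx ∪ z) = 6 ε-transitions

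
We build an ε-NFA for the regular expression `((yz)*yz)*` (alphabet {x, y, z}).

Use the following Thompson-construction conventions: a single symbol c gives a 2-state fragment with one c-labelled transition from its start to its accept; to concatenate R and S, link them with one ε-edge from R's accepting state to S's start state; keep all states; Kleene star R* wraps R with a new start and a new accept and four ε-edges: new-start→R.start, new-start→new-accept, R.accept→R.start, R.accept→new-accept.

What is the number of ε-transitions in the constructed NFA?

11

Recursing over subexpressions:
Each of the 4 symbol leaves contributes 0 ε-transitions.
  yz = 1 ε-transition
  (yz)* = 5 ε-transitions
  (yz)*yz = 7 ε-transitions
  ((yz)*yz)* = 11 ε-transitions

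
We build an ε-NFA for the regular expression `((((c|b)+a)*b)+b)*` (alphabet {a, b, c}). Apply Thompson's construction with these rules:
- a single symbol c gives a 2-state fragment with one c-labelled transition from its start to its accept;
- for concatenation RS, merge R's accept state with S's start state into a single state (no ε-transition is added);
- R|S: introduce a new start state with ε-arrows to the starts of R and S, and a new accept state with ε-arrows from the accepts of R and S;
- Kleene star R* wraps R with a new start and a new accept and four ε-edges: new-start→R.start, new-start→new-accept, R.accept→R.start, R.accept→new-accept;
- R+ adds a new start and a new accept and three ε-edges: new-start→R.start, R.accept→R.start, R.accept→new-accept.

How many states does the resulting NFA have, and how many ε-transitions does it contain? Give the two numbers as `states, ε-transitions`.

17, 18

By structural recursion:
Each of the 5 symbol leaves contributes 2 states and 0 ε-transitions.
  c|b — 6 states, 4 ε-transitions
  (c|b)+ — 8 states, 7 ε-transitions
  (c|b)+a — 9 states, 7 ε-transitions
  ((c|b)+a)* — 11 states, 11 ε-transitions
  ((c|b)+a)*b — 12 states, 11 ε-transitions
  (((c|b)+a)*b)+ — 14 states, 14 ε-transitions
  (((c|b)+a)*b)+b — 15 states, 14 ε-transitions
  ((((c|b)+a)*b)+b)* — 17 states, 18 ε-transitions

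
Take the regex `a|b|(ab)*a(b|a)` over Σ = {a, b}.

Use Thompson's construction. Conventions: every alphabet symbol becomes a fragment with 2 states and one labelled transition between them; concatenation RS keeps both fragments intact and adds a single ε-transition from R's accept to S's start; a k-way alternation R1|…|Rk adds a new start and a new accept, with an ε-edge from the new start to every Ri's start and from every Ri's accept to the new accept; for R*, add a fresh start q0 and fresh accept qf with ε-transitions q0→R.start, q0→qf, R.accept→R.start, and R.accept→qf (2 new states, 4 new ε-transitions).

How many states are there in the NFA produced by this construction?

20

Building bottom-up:
Each of the 7 symbol leaves contributes a 2-state fragment.
  ab = 4 states
  (ab)* = 6 states
  b|a = 6 states
  (ab)*a(b|a) = 14 states
  a|b|(ab)*a(b|a) = 20 states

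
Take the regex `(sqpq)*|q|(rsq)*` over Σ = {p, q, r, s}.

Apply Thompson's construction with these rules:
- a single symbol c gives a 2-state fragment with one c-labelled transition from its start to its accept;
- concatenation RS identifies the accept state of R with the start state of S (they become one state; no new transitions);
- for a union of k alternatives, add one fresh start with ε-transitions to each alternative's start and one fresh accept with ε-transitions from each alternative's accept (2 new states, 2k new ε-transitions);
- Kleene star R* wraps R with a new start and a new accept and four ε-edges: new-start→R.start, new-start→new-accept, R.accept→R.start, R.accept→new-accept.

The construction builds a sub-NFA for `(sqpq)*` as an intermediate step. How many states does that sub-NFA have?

Fragment for `(sqpq)*`:
Each of the 4 symbol leaves contributes a 2-state fragment.
  sqpq → 5 states
  (sqpq)* → 7 states

7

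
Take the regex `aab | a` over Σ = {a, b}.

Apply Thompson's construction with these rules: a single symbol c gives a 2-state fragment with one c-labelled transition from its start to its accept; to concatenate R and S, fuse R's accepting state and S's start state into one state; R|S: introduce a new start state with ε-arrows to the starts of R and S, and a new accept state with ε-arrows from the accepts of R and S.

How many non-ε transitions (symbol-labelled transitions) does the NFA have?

4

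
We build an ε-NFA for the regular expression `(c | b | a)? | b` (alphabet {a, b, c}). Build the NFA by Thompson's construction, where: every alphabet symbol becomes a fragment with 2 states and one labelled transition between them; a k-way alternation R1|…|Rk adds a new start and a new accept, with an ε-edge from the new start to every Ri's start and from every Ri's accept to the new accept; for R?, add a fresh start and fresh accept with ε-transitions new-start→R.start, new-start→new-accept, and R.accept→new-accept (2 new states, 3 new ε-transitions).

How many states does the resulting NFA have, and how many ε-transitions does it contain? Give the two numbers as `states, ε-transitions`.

14, 13

Bottom-up over the parse tree:
Each of the 4 symbol leaves contributes 2 states and 0 ε-transitions.
  c | b | a = 8 states, 6 ε-transitions
  (c | b | a)? = 10 states, 9 ε-transitions
  (c | b | a)? | b = 14 states, 13 ε-transitions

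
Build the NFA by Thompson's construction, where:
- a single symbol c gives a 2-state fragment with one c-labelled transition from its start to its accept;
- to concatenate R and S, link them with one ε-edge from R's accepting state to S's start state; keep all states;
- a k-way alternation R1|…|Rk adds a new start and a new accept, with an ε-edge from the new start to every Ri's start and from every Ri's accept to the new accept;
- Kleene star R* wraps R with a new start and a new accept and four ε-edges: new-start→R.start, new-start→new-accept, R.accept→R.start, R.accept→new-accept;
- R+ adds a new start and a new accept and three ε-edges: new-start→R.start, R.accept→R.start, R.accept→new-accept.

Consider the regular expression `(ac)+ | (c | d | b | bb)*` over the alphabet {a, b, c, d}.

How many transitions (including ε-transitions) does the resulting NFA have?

28

Building bottom-up:
Each of the 7 symbol leaves contributes 1 transition (1 symbol, 0 ε).
  ac = 3 transitions (2 symbol, 1 ε)
  (ac)+ = 6 transitions (2 symbol, 4 ε)
  bb = 3 transitions (2 symbol, 1 ε)
  c | d | b | bb = 14 transitions (5 symbol, 9 ε)
  (c | d | b | bb)* = 18 transitions (5 symbol, 13 ε)
  (ac)+ | (c | d | b | bb)* = 28 transitions (7 symbol, 21 ε)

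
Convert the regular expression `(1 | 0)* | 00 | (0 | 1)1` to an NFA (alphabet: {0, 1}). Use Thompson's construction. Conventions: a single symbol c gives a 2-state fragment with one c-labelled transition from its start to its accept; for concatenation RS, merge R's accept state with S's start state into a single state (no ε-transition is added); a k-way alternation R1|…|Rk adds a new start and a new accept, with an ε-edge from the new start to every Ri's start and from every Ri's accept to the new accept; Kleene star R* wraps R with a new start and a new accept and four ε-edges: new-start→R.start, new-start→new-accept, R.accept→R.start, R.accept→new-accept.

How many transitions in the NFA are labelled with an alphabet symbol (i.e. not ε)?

7

Per subexpression:
Each of the 7 symbol leaves contributes exactly 1 symbol transition.
  1 | 0 = 2 symbol transitions
  (1 | 0)* = 2 symbol transitions
  00 = 2 symbol transitions
  0 | 1 = 2 symbol transitions
  (0 | 1)1 = 3 symbol transitions
  (1 | 0)* | 00 | (0 | 1)1 = 7 symbol transitions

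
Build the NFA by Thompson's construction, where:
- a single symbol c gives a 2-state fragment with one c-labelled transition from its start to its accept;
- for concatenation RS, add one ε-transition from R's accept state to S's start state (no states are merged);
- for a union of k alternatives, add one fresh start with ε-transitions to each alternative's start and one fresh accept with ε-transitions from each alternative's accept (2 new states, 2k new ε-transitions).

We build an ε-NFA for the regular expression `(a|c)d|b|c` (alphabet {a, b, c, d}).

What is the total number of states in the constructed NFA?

14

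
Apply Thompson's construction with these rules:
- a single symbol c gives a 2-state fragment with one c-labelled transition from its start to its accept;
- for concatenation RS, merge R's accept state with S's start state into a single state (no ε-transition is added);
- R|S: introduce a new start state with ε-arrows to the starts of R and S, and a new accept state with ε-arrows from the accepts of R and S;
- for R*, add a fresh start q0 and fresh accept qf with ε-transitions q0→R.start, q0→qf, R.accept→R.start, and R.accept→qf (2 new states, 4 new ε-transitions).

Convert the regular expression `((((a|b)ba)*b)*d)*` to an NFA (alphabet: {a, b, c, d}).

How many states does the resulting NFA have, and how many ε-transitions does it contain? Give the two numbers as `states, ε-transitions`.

16, 16

Bottom-up over the parse tree:
Each of the 6 symbol leaves contributes 2 states and 0 ε-transitions.
  a|b = 6 states, 4 ε-transitions
  (a|b)ba = 8 states, 4 ε-transitions
  ((a|b)ba)* = 10 states, 8 ε-transitions
  ((a|b)ba)*b = 11 states, 8 ε-transitions
  (((a|b)ba)*b)* = 13 states, 12 ε-transitions
  (((a|b)ba)*b)*d = 14 states, 12 ε-transitions
  ((((a|b)ba)*b)*d)* = 16 states, 16 ε-transitions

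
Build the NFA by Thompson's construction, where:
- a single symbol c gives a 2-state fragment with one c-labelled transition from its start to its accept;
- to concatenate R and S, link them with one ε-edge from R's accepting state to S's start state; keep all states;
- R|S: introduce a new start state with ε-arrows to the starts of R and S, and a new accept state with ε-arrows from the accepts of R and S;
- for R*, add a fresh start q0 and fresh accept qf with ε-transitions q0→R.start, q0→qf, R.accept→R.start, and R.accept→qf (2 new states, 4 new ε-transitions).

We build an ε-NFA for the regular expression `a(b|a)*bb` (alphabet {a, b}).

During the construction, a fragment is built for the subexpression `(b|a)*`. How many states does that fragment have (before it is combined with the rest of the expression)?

Fragment for `(b|a)*`:
Each of the 2 symbol leaves contributes a 2-state fragment.
  b|a : 6 states
  (b|a)* : 8 states

8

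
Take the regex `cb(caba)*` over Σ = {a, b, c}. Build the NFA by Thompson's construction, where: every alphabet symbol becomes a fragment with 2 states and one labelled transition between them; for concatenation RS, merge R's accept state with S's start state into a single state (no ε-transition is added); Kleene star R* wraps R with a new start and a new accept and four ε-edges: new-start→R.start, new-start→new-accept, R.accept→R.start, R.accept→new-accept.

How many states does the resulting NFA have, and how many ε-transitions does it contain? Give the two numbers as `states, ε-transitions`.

9, 4

Building bottom-up:
Each of the 6 symbol leaves contributes 2 states and 0 ε-transitions.
  caba : 5 states, 0 ε-transitions
  (caba)* : 7 states, 4 ε-transitions
  cb(caba)* : 9 states, 4 ε-transitions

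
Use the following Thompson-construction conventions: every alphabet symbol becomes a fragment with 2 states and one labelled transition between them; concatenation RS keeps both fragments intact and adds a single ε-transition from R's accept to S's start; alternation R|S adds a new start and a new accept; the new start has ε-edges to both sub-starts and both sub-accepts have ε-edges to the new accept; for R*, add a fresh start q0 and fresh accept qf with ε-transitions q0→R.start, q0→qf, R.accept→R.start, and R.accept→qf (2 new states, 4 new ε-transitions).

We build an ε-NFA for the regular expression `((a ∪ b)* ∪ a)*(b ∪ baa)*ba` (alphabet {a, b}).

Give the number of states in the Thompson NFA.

Building bottom-up:
Each of the 9 symbol leaves contributes a 2-state fragment.
  a ∪ b — 6 states
  (a ∪ b)* — 8 states
  (a ∪ b)* ∪ a — 12 states
  ((a ∪ b)* ∪ a)* — 14 states
  baa — 6 states
  b ∪ baa — 10 states
  (b ∪ baa)* — 12 states
  ((a ∪ b)* ∪ a)*(b ∪ baa)*ba — 30 states

30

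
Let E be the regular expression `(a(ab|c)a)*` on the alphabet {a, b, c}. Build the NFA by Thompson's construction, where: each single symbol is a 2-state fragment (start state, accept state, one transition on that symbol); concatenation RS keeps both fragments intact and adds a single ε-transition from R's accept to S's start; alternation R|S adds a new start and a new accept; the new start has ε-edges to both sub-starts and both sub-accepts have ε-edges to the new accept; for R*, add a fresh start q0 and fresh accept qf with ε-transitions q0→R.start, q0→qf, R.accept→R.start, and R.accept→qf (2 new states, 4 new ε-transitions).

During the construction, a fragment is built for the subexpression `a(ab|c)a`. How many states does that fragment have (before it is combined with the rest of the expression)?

Fragment for `a(ab|c)a`:
Each of the 5 symbol leaves contributes a 2-state fragment.
  ab — 4 states
  ab|c — 8 states
  a(ab|c)a — 12 states

12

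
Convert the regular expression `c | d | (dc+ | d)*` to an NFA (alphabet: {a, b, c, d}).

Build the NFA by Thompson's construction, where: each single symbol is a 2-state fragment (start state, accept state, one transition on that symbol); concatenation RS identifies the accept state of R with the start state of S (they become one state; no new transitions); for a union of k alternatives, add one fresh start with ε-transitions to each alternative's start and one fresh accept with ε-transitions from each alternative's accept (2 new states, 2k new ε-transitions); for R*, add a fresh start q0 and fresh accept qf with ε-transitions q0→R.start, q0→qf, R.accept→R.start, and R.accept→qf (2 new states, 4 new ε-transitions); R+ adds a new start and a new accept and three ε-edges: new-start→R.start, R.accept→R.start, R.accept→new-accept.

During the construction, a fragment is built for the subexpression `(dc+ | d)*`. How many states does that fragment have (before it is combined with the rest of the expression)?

11

Fragment for `(dc+ | d)*`:
Each of the 3 symbol leaves contributes a 2-state fragment.
  c+ = 4 states
  dc+ = 5 states
  dc+ | d = 9 states
  (dc+ | d)* = 11 states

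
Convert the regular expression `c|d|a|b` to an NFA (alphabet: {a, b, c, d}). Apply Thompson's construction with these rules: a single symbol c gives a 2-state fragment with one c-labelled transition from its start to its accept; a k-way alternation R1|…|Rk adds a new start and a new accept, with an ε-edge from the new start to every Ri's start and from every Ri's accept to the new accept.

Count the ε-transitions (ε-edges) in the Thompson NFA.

8

Per subexpression:
Each of the 4 symbol leaves contributes 0 ε-transitions.
  c|d|a|b : 8 ε-transitions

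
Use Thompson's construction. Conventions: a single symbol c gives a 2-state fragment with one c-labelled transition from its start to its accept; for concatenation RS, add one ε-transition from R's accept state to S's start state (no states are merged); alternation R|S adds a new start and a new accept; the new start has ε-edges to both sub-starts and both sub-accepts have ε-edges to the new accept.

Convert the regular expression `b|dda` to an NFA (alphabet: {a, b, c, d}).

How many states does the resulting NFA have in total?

By structural recursion:
Each of the 4 symbol leaves contributes a 2-state fragment.
  dda : 6 states
  b|dda : 10 states

10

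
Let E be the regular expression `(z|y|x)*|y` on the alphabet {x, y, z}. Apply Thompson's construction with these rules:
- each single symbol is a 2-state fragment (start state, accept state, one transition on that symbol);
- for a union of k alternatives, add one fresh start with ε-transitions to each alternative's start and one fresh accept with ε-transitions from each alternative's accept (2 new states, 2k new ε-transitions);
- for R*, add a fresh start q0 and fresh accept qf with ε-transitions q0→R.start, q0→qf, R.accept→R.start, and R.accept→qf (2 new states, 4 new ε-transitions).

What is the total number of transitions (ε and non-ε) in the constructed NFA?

18

Building bottom-up:
Each of the 4 symbol leaves contributes 1 transition (1 symbol, 0 ε).
  z|y|x = 9 transitions (3 symbol, 6 ε)
  (z|y|x)* = 13 transitions (3 symbol, 10 ε)
  (z|y|x)*|y = 18 transitions (4 symbol, 14 ε)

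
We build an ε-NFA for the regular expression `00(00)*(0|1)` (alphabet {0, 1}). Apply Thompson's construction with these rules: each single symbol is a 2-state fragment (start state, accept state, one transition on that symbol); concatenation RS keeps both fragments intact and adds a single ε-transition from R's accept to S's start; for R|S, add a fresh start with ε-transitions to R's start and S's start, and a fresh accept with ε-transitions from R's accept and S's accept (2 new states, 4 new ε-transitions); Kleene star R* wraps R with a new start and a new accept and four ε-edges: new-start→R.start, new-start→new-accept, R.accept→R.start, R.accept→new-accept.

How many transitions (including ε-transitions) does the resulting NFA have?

18

Recursing over subexpressions:
Each of the 6 symbol leaves contributes 1 transition (1 symbol, 0 ε).
  00 : 3 transitions (2 symbol, 1 ε)
  (00)* : 7 transitions (2 symbol, 5 ε)
  0|1 : 6 transitions (2 symbol, 4 ε)
  00(00)*(0|1) : 18 transitions (6 symbol, 12 ε)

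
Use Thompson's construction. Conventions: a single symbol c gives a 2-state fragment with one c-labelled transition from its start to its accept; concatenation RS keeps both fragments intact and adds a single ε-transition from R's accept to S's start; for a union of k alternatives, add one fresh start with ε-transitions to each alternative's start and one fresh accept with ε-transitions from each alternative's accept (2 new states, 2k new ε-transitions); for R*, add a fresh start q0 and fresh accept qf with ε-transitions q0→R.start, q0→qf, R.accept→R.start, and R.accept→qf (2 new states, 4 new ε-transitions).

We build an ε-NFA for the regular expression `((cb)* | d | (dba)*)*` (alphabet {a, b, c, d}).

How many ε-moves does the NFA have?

Recursing over subexpressions:
Each of the 6 symbol leaves contributes 0 ε-transitions.
  cb → 1 ε-transition
  (cb)* → 5 ε-transitions
  dba → 2 ε-transitions
  (dba)* → 6 ε-transitions
  (cb)* | d | (dba)* → 17 ε-transitions
  ((cb)* | d | (dba)*)* → 21 ε-transitions

21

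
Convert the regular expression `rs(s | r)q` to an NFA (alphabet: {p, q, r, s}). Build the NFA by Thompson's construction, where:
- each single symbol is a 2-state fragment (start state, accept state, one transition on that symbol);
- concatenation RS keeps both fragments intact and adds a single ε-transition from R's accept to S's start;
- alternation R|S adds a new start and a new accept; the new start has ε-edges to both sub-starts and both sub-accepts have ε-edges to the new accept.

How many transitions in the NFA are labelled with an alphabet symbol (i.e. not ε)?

5

Building bottom-up:
Each of the 5 symbol leaves contributes exactly 1 symbol transition.
  s | r → 2 symbol transitions
  rs(s | r)q → 5 symbol transitions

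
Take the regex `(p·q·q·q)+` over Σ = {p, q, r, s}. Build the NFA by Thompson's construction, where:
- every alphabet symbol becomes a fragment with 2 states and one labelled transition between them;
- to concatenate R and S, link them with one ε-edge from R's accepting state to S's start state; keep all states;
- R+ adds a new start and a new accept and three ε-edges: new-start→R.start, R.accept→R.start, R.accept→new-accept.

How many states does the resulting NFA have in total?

10

Recursing over subexpressions:
Each of the 4 symbol leaves contributes a 2-state fragment.
  p·q·q·q — 8 states
  (p·q·q·q)+ — 10 states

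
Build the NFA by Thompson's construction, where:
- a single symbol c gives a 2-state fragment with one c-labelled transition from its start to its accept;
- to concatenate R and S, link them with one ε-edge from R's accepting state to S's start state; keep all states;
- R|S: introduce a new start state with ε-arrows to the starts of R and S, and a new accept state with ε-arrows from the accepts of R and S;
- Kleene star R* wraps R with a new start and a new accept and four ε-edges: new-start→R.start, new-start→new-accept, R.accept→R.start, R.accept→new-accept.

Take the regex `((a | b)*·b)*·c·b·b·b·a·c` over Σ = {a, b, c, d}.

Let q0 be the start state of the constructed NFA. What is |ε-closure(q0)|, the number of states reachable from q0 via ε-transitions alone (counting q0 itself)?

9

Work bottom-up. For each fragment F, track |ε-closure(F.start)| and whether F's accept lies in that closure (i.e. whether F accepts ε). A single-symbol fragment has closure size 1 and does not accept ε.
  a | b → C = 1 + 1 + 1 = 3 (the new accept is not ε-reachable since no branch accepts ε)
  (a | b)* → C = 1 (new start) + 3 (body) + 1 (new accept) = 5
  (a | b)*·b → C = 5 + 1 = 6 (closure spills across the concat boundary because the left factor accepts ε)
  ((a | b)*·b)* → the star's fresh start ε-reaches both the body's start and the fresh accept: C = 2 + 6 = 8
  ((a | b)*·b)*·c·b·b·b·a·c → the left operand accepts ε, so the closure extends into the next operand (via the concat ε-link); C = 8 + 1 = 9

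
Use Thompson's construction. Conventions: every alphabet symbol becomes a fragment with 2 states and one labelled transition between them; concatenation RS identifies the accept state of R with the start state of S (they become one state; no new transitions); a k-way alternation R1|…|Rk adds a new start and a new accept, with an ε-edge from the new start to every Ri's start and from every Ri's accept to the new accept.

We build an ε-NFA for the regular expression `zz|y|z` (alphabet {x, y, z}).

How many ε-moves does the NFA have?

By structural recursion:
Each of the 4 symbol leaves contributes 0 ε-transitions.
  zz : 0 ε-transitions
  zz|y|z : 6 ε-transitions

6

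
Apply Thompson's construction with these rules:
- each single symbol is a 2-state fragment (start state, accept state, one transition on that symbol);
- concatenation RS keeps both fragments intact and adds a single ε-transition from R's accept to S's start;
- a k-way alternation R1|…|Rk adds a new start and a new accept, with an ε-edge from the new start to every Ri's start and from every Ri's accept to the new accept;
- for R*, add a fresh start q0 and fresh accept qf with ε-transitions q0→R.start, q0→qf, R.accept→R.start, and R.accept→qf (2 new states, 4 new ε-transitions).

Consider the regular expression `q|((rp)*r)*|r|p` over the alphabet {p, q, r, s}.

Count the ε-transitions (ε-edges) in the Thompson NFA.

18

Per subexpression:
Each of the 6 symbol leaves contributes 0 ε-transitions.
  rp → 1 ε-transition
  (rp)* → 5 ε-transitions
  (rp)*r → 6 ε-transitions
  ((rp)*r)* → 10 ε-transitions
  q|((rp)*r)*|r|p → 18 ε-transitions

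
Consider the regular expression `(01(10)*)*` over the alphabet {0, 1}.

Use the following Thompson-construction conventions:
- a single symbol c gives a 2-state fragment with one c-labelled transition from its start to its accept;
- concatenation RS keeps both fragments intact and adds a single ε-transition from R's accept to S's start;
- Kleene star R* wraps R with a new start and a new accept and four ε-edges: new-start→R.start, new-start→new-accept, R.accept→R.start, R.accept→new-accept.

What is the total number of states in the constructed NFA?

Recursing over subexpressions:
Each of the 4 symbol leaves contributes a 2-state fragment.
  10 → 4 states
  (10)* → 6 states
  01(10)* → 10 states
  (01(10)*)* → 12 states

12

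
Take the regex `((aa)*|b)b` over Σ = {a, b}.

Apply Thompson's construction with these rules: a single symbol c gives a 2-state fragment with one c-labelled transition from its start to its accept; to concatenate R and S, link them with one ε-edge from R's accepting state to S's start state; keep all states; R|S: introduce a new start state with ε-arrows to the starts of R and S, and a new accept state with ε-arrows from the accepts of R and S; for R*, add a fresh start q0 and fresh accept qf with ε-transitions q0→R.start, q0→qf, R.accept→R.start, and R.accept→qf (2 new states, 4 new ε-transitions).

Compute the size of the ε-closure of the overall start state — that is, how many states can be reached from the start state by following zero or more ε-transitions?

7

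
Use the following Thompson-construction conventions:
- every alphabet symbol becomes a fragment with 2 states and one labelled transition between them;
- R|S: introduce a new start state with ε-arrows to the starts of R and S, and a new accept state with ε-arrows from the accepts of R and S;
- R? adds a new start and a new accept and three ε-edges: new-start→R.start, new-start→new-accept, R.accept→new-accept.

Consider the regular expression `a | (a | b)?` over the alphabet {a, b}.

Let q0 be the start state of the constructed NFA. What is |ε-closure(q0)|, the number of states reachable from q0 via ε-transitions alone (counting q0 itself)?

8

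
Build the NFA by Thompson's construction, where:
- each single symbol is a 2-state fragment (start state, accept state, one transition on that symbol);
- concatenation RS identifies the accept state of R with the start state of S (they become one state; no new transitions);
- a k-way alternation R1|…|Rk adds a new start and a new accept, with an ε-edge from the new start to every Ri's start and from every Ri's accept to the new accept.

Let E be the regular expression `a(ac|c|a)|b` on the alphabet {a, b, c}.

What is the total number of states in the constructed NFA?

Per subexpression:
Each of the 6 symbol leaves contributes a 2-state fragment.
  ac = 3 states
  ac|c|a = 9 states
  a(ac|c|a) = 10 states
  a(ac|c|a)|b = 14 states

14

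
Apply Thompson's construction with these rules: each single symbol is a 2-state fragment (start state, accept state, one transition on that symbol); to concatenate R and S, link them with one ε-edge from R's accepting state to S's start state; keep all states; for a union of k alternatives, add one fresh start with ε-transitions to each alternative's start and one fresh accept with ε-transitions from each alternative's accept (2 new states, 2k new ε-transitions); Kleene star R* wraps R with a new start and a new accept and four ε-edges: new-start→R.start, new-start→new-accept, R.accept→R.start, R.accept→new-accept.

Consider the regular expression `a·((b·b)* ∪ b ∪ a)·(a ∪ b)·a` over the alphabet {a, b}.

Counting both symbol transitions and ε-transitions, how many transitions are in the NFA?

26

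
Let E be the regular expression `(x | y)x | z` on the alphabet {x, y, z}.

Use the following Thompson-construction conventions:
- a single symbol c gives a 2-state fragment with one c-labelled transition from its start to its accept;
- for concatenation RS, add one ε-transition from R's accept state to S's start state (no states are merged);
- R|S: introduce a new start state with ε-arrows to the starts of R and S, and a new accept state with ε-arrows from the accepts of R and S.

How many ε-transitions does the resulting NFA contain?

9

Bottom-up over the parse tree:
Each of the 4 symbol leaves contributes 0 ε-transitions.
  x | y → 4 ε-transitions
  (x | y)x → 5 ε-transitions
  (x | y)x | z → 9 ε-transitions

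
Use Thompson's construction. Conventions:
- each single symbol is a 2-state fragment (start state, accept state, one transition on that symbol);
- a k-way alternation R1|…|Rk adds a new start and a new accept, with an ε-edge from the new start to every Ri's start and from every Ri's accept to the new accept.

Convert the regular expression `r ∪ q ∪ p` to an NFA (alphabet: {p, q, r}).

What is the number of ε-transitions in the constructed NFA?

6

By structural recursion:
Each of the 3 symbol leaves contributes 0 ε-transitions.
  r ∪ q ∪ p : 6 ε-transitions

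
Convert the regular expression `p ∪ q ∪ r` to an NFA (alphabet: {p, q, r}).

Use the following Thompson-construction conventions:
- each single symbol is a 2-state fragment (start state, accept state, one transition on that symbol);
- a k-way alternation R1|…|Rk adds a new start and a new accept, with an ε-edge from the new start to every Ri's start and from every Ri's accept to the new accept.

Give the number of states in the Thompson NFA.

Bottom-up over the parse tree:
Each of the 3 symbol leaves contributes a 2-state fragment.
  p ∪ q ∪ r = 8 states

8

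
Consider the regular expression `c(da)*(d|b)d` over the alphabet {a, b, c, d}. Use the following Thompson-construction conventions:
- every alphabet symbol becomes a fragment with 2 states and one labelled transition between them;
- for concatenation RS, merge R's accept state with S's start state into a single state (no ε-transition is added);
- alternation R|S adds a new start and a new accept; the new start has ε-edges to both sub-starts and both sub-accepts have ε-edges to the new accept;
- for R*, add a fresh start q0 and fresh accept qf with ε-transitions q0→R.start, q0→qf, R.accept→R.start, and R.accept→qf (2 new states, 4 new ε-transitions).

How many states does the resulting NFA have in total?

12

Bottom-up over the parse tree:
Each of the 6 symbol leaves contributes a 2-state fragment.
  da = 3 states
  (da)* = 5 states
  d|b = 6 states
  c(da)*(d|b)d = 12 states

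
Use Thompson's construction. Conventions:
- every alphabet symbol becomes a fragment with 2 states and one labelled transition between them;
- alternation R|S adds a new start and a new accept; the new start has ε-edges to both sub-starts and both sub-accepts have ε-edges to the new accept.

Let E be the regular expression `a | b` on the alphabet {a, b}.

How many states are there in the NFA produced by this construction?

Building bottom-up:
Each of the 2 symbol leaves contributes a 2-state fragment.
  a | b = 6 states

6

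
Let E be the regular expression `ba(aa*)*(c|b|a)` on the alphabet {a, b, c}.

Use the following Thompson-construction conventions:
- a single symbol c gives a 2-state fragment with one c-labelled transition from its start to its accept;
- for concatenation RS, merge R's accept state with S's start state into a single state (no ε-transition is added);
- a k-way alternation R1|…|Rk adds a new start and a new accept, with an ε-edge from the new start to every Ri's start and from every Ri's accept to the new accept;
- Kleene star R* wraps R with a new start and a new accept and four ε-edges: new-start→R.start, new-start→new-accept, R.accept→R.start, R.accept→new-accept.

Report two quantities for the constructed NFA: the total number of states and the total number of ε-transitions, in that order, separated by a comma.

16, 14

Building bottom-up:
Each of the 7 symbol leaves contributes 2 states and 0 ε-transitions.
  a* — 4 states, 4 ε-transitions
  aa* — 5 states, 4 ε-transitions
  (aa*)* — 7 states, 8 ε-transitions
  c|b|a — 8 states, 6 ε-transitions
  ba(aa*)*(c|b|a) — 16 states, 14 ε-transitions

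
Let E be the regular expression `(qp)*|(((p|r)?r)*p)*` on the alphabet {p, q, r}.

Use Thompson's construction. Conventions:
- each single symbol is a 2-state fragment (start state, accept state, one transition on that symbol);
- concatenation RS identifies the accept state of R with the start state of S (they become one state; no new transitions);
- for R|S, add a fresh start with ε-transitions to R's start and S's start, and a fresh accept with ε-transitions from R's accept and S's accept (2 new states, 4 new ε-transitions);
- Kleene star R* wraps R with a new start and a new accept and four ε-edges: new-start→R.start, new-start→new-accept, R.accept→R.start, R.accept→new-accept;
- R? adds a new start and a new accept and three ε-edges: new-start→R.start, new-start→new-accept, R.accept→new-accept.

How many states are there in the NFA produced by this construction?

Per subexpression:
Each of the 6 symbol leaves contributes a 2-state fragment.
  qp — 3 states
  (qp)* — 5 states
  p|r — 6 states
  (p|r)? — 8 states
  (p|r)?r — 9 states
  ((p|r)?r)* — 11 states
  ((p|r)?r)*p — 12 states
  (((p|r)?r)*p)* — 14 states
  (qp)*|(((p|r)?r)*p)* — 21 states

21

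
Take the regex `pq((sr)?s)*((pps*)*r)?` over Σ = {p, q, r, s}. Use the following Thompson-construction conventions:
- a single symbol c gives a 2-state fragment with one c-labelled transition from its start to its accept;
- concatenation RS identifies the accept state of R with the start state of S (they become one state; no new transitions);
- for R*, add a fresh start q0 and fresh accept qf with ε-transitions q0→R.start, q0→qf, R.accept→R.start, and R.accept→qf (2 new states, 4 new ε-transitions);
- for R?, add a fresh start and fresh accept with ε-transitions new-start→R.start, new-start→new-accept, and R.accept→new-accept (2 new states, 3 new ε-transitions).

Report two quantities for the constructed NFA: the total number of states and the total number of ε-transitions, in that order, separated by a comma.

Building bottom-up:
Each of the 9 symbol leaves contributes 2 states and 0 ε-transitions.
  sr = 3 states, 0 ε-transitions
  (sr)? = 5 states, 3 ε-transitions
  (sr)?s = 6 states, 3 ε-transitions
  ((sr)?s)* = 8 states, 7 ε-transitions
  s* = 4 states, 4 ε-transitions
  pps* = 6 states, 4 ε-transitions
  (pps*)* = 8 states, 8 ε-transitions
  (pps*)*r = 9 states, 8 ε-transitions
  ((pps*)*r)? = 11 states, 11 ε-transitions
  pq((sr)?s)*((pps*)*r)? = 20 states, 18 ε-transitions

20, 18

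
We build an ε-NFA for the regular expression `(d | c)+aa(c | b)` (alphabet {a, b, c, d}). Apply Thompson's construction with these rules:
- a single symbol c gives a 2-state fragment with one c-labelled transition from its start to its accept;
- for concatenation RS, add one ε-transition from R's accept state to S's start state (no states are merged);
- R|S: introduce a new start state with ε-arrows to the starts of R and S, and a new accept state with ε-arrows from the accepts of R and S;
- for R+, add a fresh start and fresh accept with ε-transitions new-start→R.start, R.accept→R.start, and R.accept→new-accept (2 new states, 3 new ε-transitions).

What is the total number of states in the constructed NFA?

Bottom-up over the parse tree:
Each of the 6 symbol leaves contributes a 2-state fragment.
  d | c = 6 states
  (d | c)+ = 8 states
  c | b = 6 states
  (d | c)+aa(c | b) = 18 states

18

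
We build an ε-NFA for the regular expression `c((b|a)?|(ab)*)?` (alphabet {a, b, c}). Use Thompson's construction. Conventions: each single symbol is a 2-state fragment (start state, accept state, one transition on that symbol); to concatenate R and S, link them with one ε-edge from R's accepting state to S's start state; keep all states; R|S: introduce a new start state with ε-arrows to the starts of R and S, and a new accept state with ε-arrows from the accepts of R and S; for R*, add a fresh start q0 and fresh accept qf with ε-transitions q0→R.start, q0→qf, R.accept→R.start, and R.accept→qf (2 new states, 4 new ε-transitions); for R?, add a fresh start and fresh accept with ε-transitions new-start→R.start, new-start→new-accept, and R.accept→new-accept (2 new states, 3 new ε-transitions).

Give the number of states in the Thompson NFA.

20

Bottom-up over the parse tree:
Each of the 5 symbol leaves contributes a 2-state fragment.
  b|a = 6 states
  (b|a)? = 8 states
  ab = 4 states
  (ab)* = 6 states
  (b|a)?|(ab)* = 16 states
  ((b|a)?|(ab)*)? = 18 states
  c((b|a)?|(ab)*)? = 20 states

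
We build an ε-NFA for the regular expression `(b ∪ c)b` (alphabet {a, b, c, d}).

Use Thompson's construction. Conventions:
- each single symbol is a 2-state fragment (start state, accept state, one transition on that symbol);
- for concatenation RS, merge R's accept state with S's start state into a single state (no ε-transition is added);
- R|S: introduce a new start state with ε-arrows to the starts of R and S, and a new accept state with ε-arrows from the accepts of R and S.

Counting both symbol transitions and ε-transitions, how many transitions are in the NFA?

7

Bottom-up over the parse tree:
Each of the 3 symbol leaves contributes 1 transition (1 symbol, 0 ε).
  b ∪ c → 6 transitions (2 symbol, 4 ε)
  (b ∪ c)b → 7 transitions (3 symbol, 4 ε)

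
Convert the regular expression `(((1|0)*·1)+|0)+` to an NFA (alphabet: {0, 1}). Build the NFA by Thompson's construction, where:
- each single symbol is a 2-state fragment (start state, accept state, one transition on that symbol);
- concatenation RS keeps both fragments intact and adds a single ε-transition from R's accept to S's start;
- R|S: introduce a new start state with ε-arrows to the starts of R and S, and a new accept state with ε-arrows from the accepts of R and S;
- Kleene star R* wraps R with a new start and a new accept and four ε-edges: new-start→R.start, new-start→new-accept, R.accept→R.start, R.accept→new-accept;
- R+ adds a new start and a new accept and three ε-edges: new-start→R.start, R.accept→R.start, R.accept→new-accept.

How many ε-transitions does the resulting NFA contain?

19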